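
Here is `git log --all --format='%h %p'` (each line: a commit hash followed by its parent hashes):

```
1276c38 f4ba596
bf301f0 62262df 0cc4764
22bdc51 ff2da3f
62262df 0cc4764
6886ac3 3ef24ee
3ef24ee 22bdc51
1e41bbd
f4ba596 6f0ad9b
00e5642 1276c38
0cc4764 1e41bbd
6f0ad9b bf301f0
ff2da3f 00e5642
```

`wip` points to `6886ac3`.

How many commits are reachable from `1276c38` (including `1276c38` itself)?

7

Walking parent pointers from 1276c38: reachable set = {0cc4764, 1276c38, 1e41bbd, 62262df, 6f0ad9b, bf301f0, f4ba596}.
That is 7 commits.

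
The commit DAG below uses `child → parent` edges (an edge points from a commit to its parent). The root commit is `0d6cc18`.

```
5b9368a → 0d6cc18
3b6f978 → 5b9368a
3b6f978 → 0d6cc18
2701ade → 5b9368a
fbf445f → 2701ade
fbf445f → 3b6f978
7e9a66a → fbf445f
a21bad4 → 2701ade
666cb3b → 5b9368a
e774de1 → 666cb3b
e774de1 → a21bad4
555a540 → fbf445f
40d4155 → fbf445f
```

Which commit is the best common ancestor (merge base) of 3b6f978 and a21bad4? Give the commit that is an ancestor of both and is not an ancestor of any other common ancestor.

5b9368a

Ancestors of 3b6f978: {0d6cc18, 3b6f978, 5b9368a}.
Ancestors of a21bad4: {0d6cc18, 2701ade, 5b9368a, a21bad4}.
Common ancestors: {0d6cc18, 5b9368a}.
Among these, 5b9368a is not an ancestor of any other common ancestor — it is the merge base.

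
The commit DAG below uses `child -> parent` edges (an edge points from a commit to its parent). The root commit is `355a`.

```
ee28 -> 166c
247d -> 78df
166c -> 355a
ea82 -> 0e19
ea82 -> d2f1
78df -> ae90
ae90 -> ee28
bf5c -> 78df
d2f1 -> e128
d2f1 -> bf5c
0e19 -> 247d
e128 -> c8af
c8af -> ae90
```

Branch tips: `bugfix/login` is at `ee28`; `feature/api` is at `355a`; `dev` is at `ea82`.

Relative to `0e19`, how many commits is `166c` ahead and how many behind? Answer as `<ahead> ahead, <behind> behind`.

0 ahead, 5 behind

Reachable from 166c: {166c, 355a}.
Reachable from 0e19: {0e19, 166c, 247d, 355a, 78df, ae90, ee28}.
Only in 166c's history (ahead): {} — 0.
Only in 0e19's history (behind): {0e19, 247d, 78df, ae90, ee28} — 5.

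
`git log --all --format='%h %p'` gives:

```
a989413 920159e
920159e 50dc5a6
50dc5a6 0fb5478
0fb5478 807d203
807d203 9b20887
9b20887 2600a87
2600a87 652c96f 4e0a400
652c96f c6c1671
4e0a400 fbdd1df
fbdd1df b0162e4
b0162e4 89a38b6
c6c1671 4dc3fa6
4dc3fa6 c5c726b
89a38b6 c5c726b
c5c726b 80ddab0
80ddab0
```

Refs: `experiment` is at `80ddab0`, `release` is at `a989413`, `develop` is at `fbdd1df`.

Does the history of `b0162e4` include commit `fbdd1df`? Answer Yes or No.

Ancestors of b0162e4: {80ddab0, 89a38b6, b0162e4, c5c726b}.
fbdd1df is not in that set, so it is not an ancestor of b0162e4.

No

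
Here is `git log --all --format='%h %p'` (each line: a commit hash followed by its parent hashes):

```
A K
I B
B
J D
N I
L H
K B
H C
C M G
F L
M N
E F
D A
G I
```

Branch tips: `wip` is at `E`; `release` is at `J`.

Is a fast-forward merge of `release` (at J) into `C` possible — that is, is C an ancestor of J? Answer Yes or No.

No

A fast-forward from C to J is possible iff C is an ancestor of J.
Ancestors of J: {A, B, D, J, K}.
C is not among them, so fast-forward is not possible.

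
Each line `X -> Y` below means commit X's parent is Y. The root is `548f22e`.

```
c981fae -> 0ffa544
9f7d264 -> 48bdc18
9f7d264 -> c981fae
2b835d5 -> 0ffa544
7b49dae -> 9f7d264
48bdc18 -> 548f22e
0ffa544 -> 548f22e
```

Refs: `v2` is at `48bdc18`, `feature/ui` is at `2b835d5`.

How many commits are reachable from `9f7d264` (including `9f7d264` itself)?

Walking parent pointers from 9f7d264: reachable set = {0ffa544, 48bdc18, 548f22e, 9f7d264, c981fae}.
That is 5 commits.

5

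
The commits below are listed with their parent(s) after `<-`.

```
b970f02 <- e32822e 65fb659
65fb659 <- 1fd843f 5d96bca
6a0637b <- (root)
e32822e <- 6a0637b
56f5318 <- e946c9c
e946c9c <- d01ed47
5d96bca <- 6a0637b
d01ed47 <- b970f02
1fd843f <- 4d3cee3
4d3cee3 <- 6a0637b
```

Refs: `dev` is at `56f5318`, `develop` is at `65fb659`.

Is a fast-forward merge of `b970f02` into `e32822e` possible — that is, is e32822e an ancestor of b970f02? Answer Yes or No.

A fast-forward from e32822e to b970f02 is possible iff e32822e is an ancestor of b970f02.
Ancestors of b970f02: {1fd843f, 4d3cee3, 5d96bca, 65fb659, 6a0637b, b970f02, e32822e}.
e32822e is among them, so fast-forward is possible.

Yes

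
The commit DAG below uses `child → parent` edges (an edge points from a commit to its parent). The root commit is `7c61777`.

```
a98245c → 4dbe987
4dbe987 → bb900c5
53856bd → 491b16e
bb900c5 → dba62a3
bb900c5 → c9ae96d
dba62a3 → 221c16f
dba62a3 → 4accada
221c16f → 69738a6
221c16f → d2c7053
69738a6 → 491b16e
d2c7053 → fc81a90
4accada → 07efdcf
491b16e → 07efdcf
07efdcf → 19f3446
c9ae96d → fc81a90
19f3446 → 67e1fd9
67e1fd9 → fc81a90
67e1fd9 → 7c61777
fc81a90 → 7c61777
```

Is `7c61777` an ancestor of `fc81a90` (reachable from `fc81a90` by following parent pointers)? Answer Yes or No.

Yes

Ancestors of fc81a90 (commits reachable by following parents): {7c61777, fc81a90}.
7c61777 is in that set, so it is an ancestor of fc81a90.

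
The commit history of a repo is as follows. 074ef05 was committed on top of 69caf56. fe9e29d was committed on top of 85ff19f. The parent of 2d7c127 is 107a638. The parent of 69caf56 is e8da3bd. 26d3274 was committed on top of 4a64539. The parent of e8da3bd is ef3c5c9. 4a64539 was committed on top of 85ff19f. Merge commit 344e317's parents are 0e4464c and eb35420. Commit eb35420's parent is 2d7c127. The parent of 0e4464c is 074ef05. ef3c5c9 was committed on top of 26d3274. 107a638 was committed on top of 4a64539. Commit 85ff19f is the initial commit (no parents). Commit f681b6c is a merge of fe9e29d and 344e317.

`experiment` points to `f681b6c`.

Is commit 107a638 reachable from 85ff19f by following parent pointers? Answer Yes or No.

No

Ancestors of 85ff19f: {85ff19f}.
107a638 is not in that set, so it is not an ancestor of 85ff19f.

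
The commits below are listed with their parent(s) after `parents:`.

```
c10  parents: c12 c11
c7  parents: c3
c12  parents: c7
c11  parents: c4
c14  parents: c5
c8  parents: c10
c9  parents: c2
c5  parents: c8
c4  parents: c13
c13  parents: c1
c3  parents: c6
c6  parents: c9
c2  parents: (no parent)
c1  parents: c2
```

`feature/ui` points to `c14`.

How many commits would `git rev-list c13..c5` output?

10

Reachable from c5: {c1, c10, c11, c12, c13, c2, c3, c4, c5, c6, c7, c8, c9}.
Reachable from c13: {c1, c13, c2}.
In c5's history but not c13's: {c10, c11, c12, c3, c4, c5, c6, c7, c8, c9} — 10 commits.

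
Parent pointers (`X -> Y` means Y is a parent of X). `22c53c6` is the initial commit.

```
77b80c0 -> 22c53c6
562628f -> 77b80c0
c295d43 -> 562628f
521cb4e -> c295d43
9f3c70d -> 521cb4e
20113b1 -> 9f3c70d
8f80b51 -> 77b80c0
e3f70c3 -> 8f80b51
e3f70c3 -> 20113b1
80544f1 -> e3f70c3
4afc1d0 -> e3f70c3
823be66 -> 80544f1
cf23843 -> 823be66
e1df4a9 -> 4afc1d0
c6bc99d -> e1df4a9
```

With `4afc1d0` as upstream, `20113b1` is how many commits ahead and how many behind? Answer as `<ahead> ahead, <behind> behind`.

Reachable from 20113b1: {20113b1, 22c53c6, 521cb4e, 562628f, 77b80c0, 9f3c70d, c295d43}.
Reachable from 4afc1d0: {20113b1, 22c53c6, 4afc1d0, 521cb4e, 562628f, 77b80c0, 8f80b51, 9f3c70d, c295d43, e3f70c3}.
Only in 20113b1's history (ahead): {} — 0.
Only in 4afc1d0's history (behind): {4afc1d0, 8f80b51, e3f70c3} — 3.

0 ahead, 3 behind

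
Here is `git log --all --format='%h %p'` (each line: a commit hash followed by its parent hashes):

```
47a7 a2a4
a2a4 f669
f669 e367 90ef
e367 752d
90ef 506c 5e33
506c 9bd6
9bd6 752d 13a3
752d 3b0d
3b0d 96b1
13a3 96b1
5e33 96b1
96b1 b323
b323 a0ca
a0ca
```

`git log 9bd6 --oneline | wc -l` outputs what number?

Walking parent pointers from 9bd6: reachable set = {13a3, 3b0d, 752d, 96b1, 9bd6, a0ca, b323}.
That is 7 commits.

7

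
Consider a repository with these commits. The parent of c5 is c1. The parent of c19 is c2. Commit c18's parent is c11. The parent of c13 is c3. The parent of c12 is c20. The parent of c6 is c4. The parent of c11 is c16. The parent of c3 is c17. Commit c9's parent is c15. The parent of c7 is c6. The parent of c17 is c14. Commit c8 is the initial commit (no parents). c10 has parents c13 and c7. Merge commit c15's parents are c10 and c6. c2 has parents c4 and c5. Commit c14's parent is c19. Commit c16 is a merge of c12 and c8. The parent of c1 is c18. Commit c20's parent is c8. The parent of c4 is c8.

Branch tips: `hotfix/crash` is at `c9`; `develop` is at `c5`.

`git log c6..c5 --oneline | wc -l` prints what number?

7

Reachable from c5: {c1, c11, c12, c16, c18, c20, c5, c8}.
Reachable from c6: {c4, c6, c8}.
In c5's history but not c6's: {c1, c11, c12, c16, c18, c20, c5} — 7 commits.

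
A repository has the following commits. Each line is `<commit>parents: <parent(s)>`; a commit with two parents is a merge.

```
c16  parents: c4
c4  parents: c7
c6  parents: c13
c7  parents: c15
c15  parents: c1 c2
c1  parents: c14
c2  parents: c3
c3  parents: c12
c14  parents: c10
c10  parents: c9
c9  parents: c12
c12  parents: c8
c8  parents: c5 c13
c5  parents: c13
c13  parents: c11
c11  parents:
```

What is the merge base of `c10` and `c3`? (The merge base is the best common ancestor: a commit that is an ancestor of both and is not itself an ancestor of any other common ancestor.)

Ancestors of c10: {c10, c11, c12, c13, c5, c8, c9}.
Ancestors of c3: {c11, c12, c13, c3, c5, c8}.
Common ancestors: {c11, c12, c13, c5, c8}.
Among these, c12 is not an ancestor of any other common ancestor — it is the merge base.

c12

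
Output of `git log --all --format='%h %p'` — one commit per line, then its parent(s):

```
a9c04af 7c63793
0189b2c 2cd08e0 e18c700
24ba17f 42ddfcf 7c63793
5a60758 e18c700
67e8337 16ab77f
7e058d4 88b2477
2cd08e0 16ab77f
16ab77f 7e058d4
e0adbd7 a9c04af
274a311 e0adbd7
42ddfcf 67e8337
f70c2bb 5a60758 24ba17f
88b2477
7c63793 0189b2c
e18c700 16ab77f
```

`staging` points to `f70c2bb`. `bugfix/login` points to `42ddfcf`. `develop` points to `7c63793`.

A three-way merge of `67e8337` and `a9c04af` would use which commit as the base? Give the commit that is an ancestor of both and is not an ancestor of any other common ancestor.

Ancestors of 67e8337: {16ab77f, 67e8337, 7e058d4, 88b2477}.
Ancestors of a9c04af: {0189b2c, 16ab77f, 2cd08e0, 7c63793, 7e058d4, 88b2477, a9c04af, e18c700}.
Common ancestors: {16ab77f, 7e058d4, 88b2477}.
Among these, 16ab77f is not an ancestor of any other common ancestor — it is the merge base.

16ab77f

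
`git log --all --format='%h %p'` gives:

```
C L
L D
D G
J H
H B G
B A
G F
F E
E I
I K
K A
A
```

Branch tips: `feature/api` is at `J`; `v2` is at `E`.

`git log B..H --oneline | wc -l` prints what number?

Reachable from H: {A, B, E, F, G, H, I, K}.
Reachable from B: {A, B}.
In H's history but not B's: {E, F, G, H, I, K} — 6 commits.

6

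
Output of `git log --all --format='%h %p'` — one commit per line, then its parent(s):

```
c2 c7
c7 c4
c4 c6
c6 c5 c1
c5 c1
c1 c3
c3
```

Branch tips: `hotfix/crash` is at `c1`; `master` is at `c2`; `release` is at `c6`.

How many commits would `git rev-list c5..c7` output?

Reachable from c7: {c1, c3, c4, c5, c6, c7}.
Reachable from c5: {c1, c3, c5}.
In c7's history but not c5's: {c4, c6, c7} — 3 commits.

3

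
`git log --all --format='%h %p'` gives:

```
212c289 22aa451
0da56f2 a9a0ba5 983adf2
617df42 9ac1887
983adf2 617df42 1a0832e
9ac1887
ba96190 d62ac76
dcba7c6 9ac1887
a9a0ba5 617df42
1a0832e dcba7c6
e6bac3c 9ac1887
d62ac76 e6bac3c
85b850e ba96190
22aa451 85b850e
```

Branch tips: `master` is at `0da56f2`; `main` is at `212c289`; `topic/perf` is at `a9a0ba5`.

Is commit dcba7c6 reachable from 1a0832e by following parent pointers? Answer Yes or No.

Yes

Ancestors of 1a0832e (commits reachable by following parents): {1a0832e, 9ac1887, dcba7c6}.
dcba7c6 is in that set, so it is an ancestor of 1a0832e.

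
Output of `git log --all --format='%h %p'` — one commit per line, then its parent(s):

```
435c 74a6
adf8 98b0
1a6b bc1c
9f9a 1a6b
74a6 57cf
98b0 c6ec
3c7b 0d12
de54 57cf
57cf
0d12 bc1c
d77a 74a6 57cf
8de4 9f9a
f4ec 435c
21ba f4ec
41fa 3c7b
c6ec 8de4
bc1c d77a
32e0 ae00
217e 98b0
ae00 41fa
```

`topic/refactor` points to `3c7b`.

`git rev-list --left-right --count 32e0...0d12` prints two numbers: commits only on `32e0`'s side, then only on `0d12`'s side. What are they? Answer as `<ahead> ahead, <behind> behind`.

4 ahead, 0 behind

Reachable from 32e0: {0d12, 32e0, 3c7b, 41fa, 57cf, 74a6, ae00, bc1c, d77a}.
Reachable from 0d12: {0d12, 57cf, 74a6, bc1c, d77a}.
Only in 32e0's history (ahead): {32e0, 3c7b, 41fa, ae00} — 4.
Only in 0d12's history (behind): {} — 0.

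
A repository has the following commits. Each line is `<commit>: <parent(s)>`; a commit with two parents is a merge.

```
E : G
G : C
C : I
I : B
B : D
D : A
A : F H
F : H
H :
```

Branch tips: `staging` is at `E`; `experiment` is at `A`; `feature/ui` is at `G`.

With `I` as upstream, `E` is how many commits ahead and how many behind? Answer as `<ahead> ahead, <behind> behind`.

3 ahead, 0 behind

Reachable from E: {A, B, C, D, E, F, G, H, I}.
Reachable from I: {A, B, D, F, H, I}.
Only in E's history (ahead): {C, E, G} — 3.
Only in I's history (behind): {} — 0.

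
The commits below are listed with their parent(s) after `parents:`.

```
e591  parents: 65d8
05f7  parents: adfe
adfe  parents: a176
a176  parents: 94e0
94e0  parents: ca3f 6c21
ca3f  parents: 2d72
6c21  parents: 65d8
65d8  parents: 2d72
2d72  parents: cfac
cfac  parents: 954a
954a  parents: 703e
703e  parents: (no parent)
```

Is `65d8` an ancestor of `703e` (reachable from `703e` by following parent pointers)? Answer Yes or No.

Ancestors of 703e: {703e}.
65d8 is not in that set, so it is not an ancestor of 703e.

No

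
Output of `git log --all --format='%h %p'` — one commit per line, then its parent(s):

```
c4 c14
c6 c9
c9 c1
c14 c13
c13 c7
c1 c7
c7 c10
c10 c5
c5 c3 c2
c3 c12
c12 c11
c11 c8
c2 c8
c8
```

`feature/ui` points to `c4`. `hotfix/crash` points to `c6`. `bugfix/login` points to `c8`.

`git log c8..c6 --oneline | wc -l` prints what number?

Reachable from c6: {c1, c10, c11, c12, c2, c3, c5, c6, c7, c8, c9}.
Reachable from c8: {c8}.
In c6's history but not c8's: {c1, c10, c11, c12, c2, c3, c5, c6, c7, c9} — 10 commits.

10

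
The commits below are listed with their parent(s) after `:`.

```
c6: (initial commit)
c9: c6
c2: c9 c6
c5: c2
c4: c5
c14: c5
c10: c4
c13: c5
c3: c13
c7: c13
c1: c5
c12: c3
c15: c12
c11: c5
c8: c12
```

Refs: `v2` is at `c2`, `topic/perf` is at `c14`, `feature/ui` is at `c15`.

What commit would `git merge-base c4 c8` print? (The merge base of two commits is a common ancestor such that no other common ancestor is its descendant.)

Ancestors of c4: {c2, c4, c5, c6, c9}.
Ancestors of c8: {c12, c13, c2, c3, c5, c6, c8, c9}.
Common ancestors: {c2, c5, c6, c9}.
Among these, c5 is not an ancestor of any other common ancestor — it is the merge base.

c5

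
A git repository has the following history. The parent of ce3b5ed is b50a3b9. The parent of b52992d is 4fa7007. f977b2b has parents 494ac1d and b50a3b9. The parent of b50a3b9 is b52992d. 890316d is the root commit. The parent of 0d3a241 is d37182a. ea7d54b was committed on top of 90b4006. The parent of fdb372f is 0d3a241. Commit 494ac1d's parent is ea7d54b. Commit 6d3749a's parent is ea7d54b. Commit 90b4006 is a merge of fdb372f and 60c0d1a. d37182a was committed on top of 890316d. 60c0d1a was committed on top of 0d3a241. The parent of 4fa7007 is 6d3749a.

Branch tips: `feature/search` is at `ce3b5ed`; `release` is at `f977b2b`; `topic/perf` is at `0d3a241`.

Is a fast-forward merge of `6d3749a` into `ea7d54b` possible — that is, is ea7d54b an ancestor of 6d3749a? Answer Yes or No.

A fast-forward from ea7d54b to 6d3749a is possible iff ea7d54b is an ancestor of 6d3749a.
Ancestors of 6d3749a: {0d3a241, 60c0d1a, 6d3749a, 890316d, 90b4006, d37182a, ea7d54b, fdb372f}.
ea7d54b is among them, so fast-forward is possible.

Yes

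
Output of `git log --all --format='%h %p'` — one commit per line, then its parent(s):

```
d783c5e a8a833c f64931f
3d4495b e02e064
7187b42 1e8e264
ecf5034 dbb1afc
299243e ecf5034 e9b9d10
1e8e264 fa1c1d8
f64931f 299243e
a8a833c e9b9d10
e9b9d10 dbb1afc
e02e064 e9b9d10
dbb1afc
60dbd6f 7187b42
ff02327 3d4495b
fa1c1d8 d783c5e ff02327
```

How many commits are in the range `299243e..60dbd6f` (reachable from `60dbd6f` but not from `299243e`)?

Reachable from 60dbd6f: {1e8e264, 299243e, 3d4495b, 60dbd6f, 7187b42, a8a833c, d783c5e, dbb1afc, e02e064, e9b9d10, ecf5034, f64931f, fa1c1d8, ff02327}.
Reachable from 299243e: {299243e, dbb1afc, e9b9d10, ecf5034}.
In 60dbd6f's history but not 299243e's: {1e8e264, 3d4495b, 60dbd6f, 7187b42, a8a833c, d783c5e, e02e064, f64931f, fa1c1d8, ff02327} — 10 commits.

10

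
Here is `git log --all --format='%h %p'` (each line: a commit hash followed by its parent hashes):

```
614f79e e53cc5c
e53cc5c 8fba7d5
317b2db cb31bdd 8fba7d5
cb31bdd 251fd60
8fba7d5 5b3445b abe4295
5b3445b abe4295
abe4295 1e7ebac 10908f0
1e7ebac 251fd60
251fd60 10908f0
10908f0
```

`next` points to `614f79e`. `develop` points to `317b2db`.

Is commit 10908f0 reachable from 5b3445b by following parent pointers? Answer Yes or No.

Ancestors of 5b3445b (commits reachable by following parents): {10908f0, 1e7ebac, 251fd60, 5b3445b, abe4295}.
10908f0 is in that set, so it is an ancestor of 5b3445b.

Yes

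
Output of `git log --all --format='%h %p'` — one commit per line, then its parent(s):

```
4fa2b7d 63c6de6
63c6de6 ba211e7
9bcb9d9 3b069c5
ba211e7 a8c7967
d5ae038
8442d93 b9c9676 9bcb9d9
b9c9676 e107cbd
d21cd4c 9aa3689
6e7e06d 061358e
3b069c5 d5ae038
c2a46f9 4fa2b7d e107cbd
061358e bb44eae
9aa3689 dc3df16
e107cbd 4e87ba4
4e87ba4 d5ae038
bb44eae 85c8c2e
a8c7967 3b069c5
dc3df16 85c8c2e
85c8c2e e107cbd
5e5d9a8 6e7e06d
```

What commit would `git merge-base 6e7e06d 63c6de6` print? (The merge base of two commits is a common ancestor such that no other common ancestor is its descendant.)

Ancestors of 6e7e06d: {061358e, 4e87ba4, 6e7e06d, 85c8c2e, bb44eae, d5ae038, e107cbd}.
Ancestors of 63c6de6: {3b069c5, 63c6de6, a8c7967, ba211e7, d5ae038}.
Common ancestors: {d5ae038}.
The only common ancestor is d5ae038, so it is the merge base.

d5ae038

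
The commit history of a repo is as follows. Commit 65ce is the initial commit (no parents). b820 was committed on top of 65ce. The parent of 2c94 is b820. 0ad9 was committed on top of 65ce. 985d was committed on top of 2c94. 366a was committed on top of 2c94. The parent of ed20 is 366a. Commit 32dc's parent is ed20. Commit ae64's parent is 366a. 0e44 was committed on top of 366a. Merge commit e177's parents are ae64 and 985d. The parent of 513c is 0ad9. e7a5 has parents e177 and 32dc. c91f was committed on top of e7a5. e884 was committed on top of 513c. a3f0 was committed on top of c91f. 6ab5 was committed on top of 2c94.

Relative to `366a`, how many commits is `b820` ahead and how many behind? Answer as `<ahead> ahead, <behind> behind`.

Reachable from b820: {65ce, b820}.
Reachable from 366a: {2c94, 366a, 65ce, b820}.
Only in b820's history (ahead): {} — 0.
Only in 366a's history (behind): {2c94, 366a} — 2.

0 ahead, 2 behind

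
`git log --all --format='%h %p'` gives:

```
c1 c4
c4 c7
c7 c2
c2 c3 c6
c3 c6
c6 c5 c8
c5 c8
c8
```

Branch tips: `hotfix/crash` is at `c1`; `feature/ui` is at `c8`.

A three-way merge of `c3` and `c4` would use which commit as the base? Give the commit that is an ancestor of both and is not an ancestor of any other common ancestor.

c3

Ancestors of c3: {c3, c5, c6, c8}.
Ancestors of c4: {c2, c3, c4, c5, c6, c7, c8}.
Common ancestors: {c3, c5, c6, c8}.
Among these, c3 is not an ancestor of any other common ancestor — it is the merge base.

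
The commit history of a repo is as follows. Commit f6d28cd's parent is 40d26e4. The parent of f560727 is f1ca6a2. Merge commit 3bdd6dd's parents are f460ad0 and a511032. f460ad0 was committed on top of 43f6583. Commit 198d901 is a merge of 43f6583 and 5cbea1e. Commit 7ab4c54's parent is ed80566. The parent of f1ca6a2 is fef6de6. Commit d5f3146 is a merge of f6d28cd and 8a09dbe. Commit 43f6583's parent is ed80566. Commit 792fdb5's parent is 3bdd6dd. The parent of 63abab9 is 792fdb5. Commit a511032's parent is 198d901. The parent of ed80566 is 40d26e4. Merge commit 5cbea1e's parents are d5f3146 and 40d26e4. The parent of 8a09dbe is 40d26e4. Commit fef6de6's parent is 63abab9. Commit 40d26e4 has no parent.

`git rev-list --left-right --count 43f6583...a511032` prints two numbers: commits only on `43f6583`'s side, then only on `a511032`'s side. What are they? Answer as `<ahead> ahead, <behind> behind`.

Reachable from 43f6583: {40d26e4, 43f6583, ed80566}.
Reachable from a511032: {198d901, 40d26e4, 43f6583, 5cbea1e, 8a09dbe, a511032, d5f3146, ed80566, f6d28cd}.
Only in 43f6583's history (ahead): {} — 0.
Only in a511032's history (behind): {198d901, 5cbea1e, 8a09dbe, a511032, d5f3146, f6d28cd} — 6.

0 ahead, 6 behind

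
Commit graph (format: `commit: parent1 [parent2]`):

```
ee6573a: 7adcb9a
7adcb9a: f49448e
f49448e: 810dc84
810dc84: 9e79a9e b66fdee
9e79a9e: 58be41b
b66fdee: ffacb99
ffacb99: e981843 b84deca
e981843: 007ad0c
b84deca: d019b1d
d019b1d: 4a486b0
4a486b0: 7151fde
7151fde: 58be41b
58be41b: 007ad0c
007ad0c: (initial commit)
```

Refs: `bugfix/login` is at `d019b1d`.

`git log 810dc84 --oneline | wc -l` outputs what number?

Walking parent pointers from 810dc84: reachable set = {007ad0c, 4a486b0, 58be41b, 7151fde, 810dc84, 9e79a9e, b66fdee, b84deca, d019b1d, e981843, ffacb99}.
That is 11 commits.

11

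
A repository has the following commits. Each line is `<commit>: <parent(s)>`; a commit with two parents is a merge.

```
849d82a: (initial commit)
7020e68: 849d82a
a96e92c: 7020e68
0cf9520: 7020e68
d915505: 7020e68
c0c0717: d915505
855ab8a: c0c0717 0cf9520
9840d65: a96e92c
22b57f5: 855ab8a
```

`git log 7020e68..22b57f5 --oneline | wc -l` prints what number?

Reachable from 22b57f5: {0cf9520, 22b57f5, 7020e68, 849d82a, 855ab8a, c0c0717, d915505}.
Reachable from 7020e68: {7020e68, 849d82a}.
In 22b57f5's history but not 7020e68's: {0cf9520, 22b57f5, 855ab8a, c0c0717, d915505} — 5 commits.

5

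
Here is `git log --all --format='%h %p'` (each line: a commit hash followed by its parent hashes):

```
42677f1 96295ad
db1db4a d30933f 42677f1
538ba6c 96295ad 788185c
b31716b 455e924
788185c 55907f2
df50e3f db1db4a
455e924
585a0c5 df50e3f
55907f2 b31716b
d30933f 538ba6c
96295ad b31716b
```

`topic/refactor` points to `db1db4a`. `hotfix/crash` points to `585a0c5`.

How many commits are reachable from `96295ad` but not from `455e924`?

2

Reachable from 96295ad: {455e924, 96295ad, b31716b}.
Reachable from 455e924: {455e924}.
In 96295ad's history but not 455e924's: {96295ad, b31716b} — 2 commits.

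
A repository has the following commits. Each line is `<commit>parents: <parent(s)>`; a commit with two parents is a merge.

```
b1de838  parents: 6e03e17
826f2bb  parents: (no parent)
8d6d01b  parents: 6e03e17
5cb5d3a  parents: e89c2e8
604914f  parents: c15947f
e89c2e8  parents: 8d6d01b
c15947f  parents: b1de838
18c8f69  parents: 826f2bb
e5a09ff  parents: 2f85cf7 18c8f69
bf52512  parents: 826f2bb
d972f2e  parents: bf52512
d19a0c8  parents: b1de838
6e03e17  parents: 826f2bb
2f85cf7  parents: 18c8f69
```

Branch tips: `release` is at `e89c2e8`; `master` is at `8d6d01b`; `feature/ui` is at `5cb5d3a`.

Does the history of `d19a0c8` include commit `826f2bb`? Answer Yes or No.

Yes

Ancestors of d19a0c8 (commits reachable by following parents): {6e03e17, 826f2bb, b1de838, d19a0c8}.
826f2bb is in that set, so it is an ancestor of d19a0c8.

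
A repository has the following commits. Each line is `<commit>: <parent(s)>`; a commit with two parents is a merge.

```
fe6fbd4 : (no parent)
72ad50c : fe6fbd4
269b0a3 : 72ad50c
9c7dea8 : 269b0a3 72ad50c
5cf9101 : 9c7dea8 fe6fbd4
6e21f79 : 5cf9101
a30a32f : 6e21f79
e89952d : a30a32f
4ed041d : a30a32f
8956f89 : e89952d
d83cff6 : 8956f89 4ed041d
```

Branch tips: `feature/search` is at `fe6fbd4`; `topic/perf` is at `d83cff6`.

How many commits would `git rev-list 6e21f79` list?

Walking parent pointers from 6e21f79: reachable set = {269b0a3, 5cf9101, 6e21f79, 72ad50c, 9c7dea8, fe6fbd4}.
That is 6 commits.

6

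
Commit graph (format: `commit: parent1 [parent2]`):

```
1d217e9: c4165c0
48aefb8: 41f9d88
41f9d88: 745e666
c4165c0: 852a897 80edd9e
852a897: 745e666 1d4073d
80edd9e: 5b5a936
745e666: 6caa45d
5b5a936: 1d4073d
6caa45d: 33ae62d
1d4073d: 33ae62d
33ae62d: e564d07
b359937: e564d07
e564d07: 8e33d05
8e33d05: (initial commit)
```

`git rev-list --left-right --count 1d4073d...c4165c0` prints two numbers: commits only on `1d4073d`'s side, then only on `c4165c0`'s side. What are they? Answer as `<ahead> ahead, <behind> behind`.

0 ahead, 6 behind

Reachable from 1d4073d: {1d4073d, 33ae62d, 8e33d05, e564d07}.
Reachable from c4165c0: {1d4073d, 33ae62d, 5b5a936, 6caa45d, 745e666, 80edd9e, 852a897, 8e33d05, c4165c0, e564d07}.
Only in 1d4073d's history (ahead): {} — 0.
Only in c4165c0's history (behind): {5b5a936, 6caa45d, 745e666, 80edd9e, 852a897, c4165c0} — 6.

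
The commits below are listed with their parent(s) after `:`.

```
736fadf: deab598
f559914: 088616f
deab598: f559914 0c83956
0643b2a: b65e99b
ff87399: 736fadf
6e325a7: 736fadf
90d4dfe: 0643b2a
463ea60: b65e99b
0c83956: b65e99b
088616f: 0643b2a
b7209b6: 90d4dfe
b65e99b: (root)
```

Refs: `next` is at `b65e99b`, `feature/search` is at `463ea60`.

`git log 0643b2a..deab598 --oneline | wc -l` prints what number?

Reachable from deab598: {0643b2a, 088616f, 0c83956, b65e99b, deab598, f559914}.
Reachable from 0643b2a: {0643b2a, b65e99b}.
In deab598's history but not 0643b2a's: {088616f, 0c83956, deab598, f559914} — 4 commits.

4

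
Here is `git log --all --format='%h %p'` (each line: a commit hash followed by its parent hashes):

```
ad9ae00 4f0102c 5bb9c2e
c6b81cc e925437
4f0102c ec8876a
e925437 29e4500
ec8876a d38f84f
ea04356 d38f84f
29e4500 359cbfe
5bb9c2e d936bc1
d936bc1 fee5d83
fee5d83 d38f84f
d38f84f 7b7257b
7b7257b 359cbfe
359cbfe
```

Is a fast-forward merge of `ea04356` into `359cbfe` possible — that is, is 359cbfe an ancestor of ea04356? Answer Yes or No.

A fast-forward from 359cbfe to ea04356 is possible iff 359cbfe is an ancestor of ea04356.
Ancestors of ea04356: {359cbfe, 7b7257b, d38f84f, ea04356}.
359cbfe is among them, so fast-forward is possible.

Yes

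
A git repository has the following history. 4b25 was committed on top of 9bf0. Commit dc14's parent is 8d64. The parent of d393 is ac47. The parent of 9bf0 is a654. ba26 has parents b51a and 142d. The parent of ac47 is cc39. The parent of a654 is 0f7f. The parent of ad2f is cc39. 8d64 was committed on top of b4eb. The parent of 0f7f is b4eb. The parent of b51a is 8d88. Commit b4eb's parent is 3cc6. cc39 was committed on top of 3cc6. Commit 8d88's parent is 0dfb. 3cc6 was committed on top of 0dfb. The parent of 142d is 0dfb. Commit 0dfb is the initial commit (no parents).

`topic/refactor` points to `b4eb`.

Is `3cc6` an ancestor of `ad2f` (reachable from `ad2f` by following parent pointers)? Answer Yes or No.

Ancestors of ad2f (commits reachable by following parents): {0dfb, 3cc6, ad2f, cc39}.
3cc6 is in that set, so it is an ancestor of ad2f.

Yes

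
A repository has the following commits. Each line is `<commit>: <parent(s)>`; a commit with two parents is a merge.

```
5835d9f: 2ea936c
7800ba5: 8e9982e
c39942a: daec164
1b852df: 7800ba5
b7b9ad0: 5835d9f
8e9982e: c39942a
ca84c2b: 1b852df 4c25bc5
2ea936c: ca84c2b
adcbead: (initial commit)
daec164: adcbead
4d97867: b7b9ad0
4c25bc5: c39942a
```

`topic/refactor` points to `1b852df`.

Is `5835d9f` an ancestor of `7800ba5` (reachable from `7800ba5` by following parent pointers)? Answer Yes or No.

Ancestors of 7800ba5: {7800ba5, 8e9982e, adcbead, c39942a, daec164}.
5835d9f is not in that set, so it is not an ancestor of 7800ba5.

No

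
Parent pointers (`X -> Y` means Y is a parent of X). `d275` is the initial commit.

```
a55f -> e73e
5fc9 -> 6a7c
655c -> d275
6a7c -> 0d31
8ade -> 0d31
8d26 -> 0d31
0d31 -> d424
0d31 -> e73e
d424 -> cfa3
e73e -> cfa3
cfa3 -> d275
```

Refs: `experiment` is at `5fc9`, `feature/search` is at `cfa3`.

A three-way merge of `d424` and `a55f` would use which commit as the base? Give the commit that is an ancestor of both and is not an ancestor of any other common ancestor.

Ancestors of d424: {cfa3, d275, d424}.
Ancestors of a55f: {a55f, cfa3, d275, e73e}.
Common ancestors: {cfa3, d275}.
Among these, cfa3 is not an ancestor of any other common ancestor — it is the merge base.

cfa3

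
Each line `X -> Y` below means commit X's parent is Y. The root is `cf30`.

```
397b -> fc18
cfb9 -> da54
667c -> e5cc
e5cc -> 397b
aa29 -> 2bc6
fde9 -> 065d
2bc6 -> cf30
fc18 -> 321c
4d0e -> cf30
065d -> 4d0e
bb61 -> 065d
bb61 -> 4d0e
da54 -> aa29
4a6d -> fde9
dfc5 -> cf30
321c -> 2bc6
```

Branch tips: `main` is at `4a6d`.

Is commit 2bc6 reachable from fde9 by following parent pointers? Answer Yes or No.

No

Ancestors of fde9: {065d, 4d0e, cf30, fde9}.
2bc6 is not in that set, so it is not an ancestor of fde9.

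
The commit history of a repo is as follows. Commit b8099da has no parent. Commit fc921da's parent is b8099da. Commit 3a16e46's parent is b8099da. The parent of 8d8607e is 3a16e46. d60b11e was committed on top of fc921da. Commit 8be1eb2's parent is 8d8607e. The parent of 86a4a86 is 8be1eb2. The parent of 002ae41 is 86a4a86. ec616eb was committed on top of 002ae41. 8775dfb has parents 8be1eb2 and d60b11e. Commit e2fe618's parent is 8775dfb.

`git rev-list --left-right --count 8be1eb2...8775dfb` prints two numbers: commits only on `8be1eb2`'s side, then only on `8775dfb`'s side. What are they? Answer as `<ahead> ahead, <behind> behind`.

0 ahead, 3 behind

Reachable from 8be1eb2: {3a16e46, 8be1eb2, 8d8607e, b8099da}.
Reachable from 8775dfb: {3a16e46, 8775dfb, 8be1eb2, 8d8607e, b8099da, d60b11e, fc921da}.
Only in 8be1eb2's history (ahead): {} — 0.
Only in 8775dfb's history (behind): {8775dfb, d60b11e, fc921da} — 3.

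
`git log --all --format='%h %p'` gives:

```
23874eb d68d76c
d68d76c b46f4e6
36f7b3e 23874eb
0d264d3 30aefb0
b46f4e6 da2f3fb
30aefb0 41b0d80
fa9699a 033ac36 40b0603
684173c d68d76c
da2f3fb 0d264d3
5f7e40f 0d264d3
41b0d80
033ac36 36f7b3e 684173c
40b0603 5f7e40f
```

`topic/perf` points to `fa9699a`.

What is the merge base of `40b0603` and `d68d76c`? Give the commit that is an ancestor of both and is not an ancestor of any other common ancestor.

Ancestors of 40b0603: {0d264d3, 30aefb0, 40b0603, 41b0d80, 5f7e40f}.
Ancestors of d68d76c: {0d264d3, 30aefb0, 41b0d80, b46f4e6, d68d76c, da2f3fb}.
Common ancestors: {0d264d3, 30aefb0, 41b0d80}.
Among these, 0d264d3 is not an ancestor of any other common ancestor — it is the merge base.

0d264d3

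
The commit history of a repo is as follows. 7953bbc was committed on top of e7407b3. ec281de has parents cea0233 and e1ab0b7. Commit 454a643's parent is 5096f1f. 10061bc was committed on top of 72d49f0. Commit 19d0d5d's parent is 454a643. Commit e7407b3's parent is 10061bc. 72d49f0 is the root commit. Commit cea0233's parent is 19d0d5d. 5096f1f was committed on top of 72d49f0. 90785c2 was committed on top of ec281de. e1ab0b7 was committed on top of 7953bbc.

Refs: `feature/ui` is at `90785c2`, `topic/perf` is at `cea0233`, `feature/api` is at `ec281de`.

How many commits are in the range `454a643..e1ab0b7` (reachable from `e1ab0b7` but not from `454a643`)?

4

Reachable from e1ab0b7: {10061bc, 72d49f0, 7953bbc, e1ab0b7, e7407b3}.
Reachable from 454a643: {454a643, 5096f1f, 72d49f0}.
In e1ab0b7's history but not 454a643's: {10061bc, 7953bbc, e1ab0b7, e7407b3} — 4 commits.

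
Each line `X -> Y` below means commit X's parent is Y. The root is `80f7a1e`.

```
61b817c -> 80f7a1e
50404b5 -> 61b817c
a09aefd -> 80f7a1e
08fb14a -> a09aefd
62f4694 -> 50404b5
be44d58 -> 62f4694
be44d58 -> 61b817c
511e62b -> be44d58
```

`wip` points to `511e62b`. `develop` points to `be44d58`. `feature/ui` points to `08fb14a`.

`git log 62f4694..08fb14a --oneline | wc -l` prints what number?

2

Reachable from 08fb14a: {08fb14a, 80f7a1e, a09aefd}.
Reachable from 62f4694: {50404b5, 61b817c, 62f4694, 80f7a1e}.
In 08fb14a's history but not 62f4694's: {08fb14a, a09aefd} — 2 commits.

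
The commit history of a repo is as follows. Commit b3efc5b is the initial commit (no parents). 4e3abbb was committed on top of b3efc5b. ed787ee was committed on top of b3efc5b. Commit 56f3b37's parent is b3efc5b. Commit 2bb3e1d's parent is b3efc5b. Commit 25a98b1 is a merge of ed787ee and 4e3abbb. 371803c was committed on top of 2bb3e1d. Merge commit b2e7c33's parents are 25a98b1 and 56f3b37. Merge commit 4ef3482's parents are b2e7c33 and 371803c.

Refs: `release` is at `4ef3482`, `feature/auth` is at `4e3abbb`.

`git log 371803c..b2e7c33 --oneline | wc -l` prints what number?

Reachable from b2e7c33: {25a98b1, 4e3abbb, 56f3b37, b2e7c33, b3efc5b, ed787ee}.
Reachable from 371803c: {2bb3e1d, 371803c, b3efc5b}.
In b2e7c33's history but not 371803c's: {25a98b1, 4e3abbb, 56f3b37, b2e7c33, ed787ee} — 5 commits.

5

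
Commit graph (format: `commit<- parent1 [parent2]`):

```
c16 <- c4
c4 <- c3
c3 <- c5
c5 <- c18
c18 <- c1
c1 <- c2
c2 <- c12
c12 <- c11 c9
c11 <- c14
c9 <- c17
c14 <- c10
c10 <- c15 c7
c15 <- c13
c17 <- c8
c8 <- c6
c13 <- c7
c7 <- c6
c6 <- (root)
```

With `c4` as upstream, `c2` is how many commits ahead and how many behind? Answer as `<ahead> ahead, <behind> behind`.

Reachable from c2: {c10, c11, c12, c13, c14, c15, c17, c2, c6, c7, c8, c9}.
Reachable from c4: {c1, c10, c11, c12, c13, c14, c15, c17, c18, c2, c3, c4, c5, c6, c7, c8, c9}.
Only in c2's history (ahead): {} — 0.
Only in c4's history (behind): {c1, c18, c3, c4, c5} — 5.

0 ahead, 5 behind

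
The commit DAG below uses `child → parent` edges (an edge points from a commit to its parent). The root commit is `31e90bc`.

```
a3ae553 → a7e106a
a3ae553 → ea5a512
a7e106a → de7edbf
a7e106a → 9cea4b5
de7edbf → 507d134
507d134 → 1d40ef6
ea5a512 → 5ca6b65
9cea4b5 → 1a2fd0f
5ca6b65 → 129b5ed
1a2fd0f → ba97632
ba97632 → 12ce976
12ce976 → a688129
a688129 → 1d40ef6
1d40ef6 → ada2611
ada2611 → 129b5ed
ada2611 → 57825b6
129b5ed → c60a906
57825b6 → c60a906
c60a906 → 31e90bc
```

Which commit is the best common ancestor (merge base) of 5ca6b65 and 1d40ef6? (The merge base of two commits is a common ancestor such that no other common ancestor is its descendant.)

129b5ed

Ancestors of 5ca6b65: {129b5ed, 31e90bc, 5ca6b65, c60a906}.
Ancestors of 1d40ef6: {129b5ed, 1d40ef6, 31e90bc, 57825b6, ada2611, c60a906}.
Common ancestors: {129b5ed, 31e90bc, c60a906}.
Among these, 129b5ed is not an ancestor of any other common ancestor — it is the merge base.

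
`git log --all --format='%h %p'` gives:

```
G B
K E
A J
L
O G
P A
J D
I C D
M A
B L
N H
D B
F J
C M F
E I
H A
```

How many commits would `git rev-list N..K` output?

6

Reachable from K: {A, B, C, D, E, F, I, J, K, L, M}.
Reachable from N: {A, B, D, H, J, L, N}.
In K's history but not N's: {C, E, F, I, K, M} — 6 commits.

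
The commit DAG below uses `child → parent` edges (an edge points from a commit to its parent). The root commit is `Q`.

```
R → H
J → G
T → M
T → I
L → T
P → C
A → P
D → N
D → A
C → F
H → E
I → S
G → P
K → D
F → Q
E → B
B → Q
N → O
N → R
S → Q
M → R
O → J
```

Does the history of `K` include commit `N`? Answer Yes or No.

Ancestors of K (commits reachable by following parents): {A, B, C, D, E, F, G, H, J, K, N, O, P, Q, R}.
N is in that set, so it is an ancestor of K.

Yes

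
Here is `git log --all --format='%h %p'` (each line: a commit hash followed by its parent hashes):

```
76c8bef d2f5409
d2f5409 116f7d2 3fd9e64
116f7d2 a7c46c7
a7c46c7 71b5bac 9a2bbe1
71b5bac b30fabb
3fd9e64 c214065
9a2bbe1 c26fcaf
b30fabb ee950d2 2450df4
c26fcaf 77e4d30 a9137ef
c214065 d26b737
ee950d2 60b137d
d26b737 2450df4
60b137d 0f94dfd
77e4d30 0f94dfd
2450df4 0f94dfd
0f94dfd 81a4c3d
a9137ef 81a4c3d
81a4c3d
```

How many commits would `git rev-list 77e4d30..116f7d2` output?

10

Reachable from 116f7d2: {0f94dfd, 116f7d2, 2450df4, 60b137d, 71b5bac, 77e4d30, 81a4c3d, 9a2bbe1, a7c46c7, a9137ef, b30fabb, c26fcaf, ee950d2}.
Reachable from 77e4d30: {0f94dfd, 77e4d30, 81a4c3d}.
In 116f7d2's history but not 77e4d30's: {116f7d2, 2450df4, 60b137d, 71b5bac, 9a2bbe1, a7c46c7, a9137ef, b30fabb, c26fcaf, ee950d2} — 10 commits.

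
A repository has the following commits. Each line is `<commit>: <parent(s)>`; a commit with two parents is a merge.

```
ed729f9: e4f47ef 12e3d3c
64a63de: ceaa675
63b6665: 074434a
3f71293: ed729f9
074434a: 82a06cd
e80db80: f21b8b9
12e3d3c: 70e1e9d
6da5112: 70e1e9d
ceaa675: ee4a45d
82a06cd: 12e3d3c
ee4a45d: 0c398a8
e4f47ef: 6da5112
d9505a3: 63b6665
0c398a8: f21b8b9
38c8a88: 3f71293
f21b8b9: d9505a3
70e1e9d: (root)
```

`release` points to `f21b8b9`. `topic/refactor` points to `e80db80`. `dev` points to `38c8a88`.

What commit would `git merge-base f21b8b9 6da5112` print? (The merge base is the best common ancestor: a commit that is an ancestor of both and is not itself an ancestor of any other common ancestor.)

70e1e9d

Ancestors of f21b8b9: {074434a, 12e3d3c, 63b6665, 70e1e9d, 82a06cd, d9505a3, f21b8b9}.
Ancestors of 6da5112: {6da5112, 70e1e9d}.
Common ancestors: {70e1e9d}.
The only common ancestor is 70e1e9d, so it is the merge base.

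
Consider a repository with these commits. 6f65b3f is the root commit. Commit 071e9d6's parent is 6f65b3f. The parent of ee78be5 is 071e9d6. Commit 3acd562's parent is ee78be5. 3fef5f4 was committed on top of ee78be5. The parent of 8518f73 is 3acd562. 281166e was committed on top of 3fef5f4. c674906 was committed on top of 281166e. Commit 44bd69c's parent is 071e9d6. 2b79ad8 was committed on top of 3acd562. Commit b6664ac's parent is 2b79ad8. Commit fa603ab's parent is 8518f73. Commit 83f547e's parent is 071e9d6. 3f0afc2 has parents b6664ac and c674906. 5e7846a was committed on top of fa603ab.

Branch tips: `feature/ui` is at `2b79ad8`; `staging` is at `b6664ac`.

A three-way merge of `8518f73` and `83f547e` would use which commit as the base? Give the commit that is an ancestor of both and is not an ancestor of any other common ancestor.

071e9d6

Ancestors of 8518f73: {071e9d6, 3acd562, 6f65b3f, 8518f73, ee78be5}.
Ancestors of 83f547e: {071e9d6, 6f65b3f, 83f547e}.
Common ancestors: {071e9d6, 6f65b3f}.
Among these, 071e9d6 is not an ancestor of any other common ancestor — it is the merge base.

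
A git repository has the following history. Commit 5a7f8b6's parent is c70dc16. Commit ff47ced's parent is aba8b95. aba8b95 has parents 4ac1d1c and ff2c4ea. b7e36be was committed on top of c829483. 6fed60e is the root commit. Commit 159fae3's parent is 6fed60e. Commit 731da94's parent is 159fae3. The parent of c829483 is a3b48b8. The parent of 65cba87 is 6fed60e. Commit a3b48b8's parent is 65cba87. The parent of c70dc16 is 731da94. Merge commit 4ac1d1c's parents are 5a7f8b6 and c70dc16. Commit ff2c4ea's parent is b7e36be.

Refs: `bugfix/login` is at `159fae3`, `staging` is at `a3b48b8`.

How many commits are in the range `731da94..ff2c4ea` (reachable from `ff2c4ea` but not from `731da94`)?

5

Reachable from ff2c4ea: {65cba87, 6fed60e, a3b48b8, b7e36be, c829483, ff2c4ea}.
Reachable from 731da94: {159fae3, 6fed60e, 731da94}.
In ff2c4ea's history but not 731da94's: {65cba87, a3b48b8, b7e36be, c829483, ff2c4ea} — 5 commits.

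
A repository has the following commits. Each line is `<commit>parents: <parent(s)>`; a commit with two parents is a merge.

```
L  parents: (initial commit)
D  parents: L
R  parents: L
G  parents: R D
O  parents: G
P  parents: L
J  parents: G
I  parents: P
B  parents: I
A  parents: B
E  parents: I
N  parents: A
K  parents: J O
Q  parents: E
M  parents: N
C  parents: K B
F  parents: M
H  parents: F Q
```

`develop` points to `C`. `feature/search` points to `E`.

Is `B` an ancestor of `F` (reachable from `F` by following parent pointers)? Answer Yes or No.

Yes

Ancestors of F (commits reachable by following parents): {A, B, F, I, L, M, N, P}.
B is in that set, so it is an ancestor of F.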